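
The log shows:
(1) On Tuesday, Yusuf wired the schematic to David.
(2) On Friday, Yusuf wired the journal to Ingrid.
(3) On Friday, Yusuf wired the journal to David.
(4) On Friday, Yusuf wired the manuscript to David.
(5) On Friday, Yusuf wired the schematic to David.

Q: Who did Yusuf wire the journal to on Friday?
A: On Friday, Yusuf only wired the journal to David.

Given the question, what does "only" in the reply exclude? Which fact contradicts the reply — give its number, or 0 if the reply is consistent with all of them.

The question "Who did ... to ...?" targets the recipient, so in the reply the focus falls on "David".
So "only" ranges over recipients; the rest (Yusuf as agent and the journal as thing and on Friday as setting) is presupposed.
Fact (2) keeps Yusuf as agent and the journal as thing and on Friday as setting but has recipient = Ingrid; that refutes the reply.
(Fact (4) would refute a reading with focus on the thing — but that is not what the question asks.)

2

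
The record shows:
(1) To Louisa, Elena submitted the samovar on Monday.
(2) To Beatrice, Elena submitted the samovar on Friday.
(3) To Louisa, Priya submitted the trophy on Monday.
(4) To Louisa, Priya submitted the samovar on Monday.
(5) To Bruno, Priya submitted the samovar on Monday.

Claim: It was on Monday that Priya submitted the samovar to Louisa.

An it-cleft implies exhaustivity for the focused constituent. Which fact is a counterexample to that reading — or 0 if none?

Focus of the cleft: "on Monday" (the setting). Presupposed background: Priya as agent and the samovar as thing and Louisa as recipient.
Exhaustivity: on Monday is the only setting satisfying that background.
No listed fact matches the background with a different setting. Exhaustivity holds.

0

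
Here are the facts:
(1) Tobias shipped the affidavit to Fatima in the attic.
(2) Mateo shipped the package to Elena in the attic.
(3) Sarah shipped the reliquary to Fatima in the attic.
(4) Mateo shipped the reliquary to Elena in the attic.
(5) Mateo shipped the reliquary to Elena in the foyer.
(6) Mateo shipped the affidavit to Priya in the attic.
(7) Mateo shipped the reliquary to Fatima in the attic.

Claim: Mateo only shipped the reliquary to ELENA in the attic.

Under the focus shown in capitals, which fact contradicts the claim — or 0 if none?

Focus (in capitals) is "Elena" — the recipient. "Only" excludes alternative recipients while holding fixed Mateo as agent and the reliquary as thing and in the attic as setting.
Fact (7) matches on Mateo as agent and the reliquary as thing and in the attic as setting, but has recipient = Fatima instead. That refutes the claim.

7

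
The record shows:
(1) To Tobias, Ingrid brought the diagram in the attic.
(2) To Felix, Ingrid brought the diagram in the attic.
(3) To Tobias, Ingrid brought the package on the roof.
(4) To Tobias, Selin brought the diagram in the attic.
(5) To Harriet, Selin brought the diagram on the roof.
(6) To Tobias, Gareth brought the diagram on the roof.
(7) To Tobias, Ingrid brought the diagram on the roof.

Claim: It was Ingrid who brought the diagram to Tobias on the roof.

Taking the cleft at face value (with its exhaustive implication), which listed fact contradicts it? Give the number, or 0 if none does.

Focus of the cleft: "Ingrid" (the agent). Presupposed background: thing = the diagram, recipient = Tobias, setting = on the roof.
Exhaustivity: Ingrid is the only agent satisfying that background.
But fact (6) also has thing = the diagram, recipient = Tobias, setting = on the roof, with agent = Gareth — so the exhaustive reading fails.

6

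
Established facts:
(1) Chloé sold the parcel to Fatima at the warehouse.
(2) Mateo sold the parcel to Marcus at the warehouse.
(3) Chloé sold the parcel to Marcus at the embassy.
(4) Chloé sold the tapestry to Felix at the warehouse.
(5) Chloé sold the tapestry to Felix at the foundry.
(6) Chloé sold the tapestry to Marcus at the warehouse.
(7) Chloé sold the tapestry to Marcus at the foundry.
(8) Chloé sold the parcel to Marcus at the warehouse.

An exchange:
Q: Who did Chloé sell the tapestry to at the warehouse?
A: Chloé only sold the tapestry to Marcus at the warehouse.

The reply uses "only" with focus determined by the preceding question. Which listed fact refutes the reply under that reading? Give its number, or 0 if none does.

4

The question "Who did ... to ...?" targets the recipient, so in the reply the focus falls on "Marcus".
So "only" ranges over recipients; the rest (agent = Chloé, thing = the tapestry, setting = at the warehouse) is presupposed.
Fact (4) keeps agent = Chloé, thing = the tapestry, setting = at the warehouse but has recipient = Felix; that refutes the reply.
(Fact (7) would refute a reading with focus on the setting — but that is not what the question asks.)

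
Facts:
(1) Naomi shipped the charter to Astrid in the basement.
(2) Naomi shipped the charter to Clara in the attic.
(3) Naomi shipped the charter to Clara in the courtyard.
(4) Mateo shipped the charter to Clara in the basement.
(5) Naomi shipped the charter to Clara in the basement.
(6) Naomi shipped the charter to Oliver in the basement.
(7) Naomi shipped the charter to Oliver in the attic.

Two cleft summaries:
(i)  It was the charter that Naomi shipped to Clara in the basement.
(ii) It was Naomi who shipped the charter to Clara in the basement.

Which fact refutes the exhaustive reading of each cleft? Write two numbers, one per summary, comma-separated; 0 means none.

0, 4

(i): focus "the charter". No fact shares Naomi as agent and Clara as recipient and in the basement as setting with a different thing. 0.
(ii): focus "Naomi". Looking for the charter as thing and Clara as recipient and in the basement as setting with some other agent — fact (4) has Mateo there. Refuted.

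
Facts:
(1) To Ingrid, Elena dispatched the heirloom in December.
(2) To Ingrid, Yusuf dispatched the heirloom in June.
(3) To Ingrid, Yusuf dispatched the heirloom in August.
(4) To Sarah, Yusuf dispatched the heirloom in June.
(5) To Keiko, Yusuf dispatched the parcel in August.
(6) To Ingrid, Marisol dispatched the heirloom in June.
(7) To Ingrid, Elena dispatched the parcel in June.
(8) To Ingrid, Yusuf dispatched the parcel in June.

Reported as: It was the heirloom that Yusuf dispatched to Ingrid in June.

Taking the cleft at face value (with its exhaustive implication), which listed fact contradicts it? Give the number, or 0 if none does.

Focus of the cleft: "the heirloom" (the thing). Presupposed background: agent = Yusuf, recipient = Ingrid, setting = in June.
The exhaustive reading says no other thing fits that background.
But fact (8) also has agent = Yusuf, recipient = Ingrid, setting = in June, with thing = the parcel — so the exhaustive reading fails.

8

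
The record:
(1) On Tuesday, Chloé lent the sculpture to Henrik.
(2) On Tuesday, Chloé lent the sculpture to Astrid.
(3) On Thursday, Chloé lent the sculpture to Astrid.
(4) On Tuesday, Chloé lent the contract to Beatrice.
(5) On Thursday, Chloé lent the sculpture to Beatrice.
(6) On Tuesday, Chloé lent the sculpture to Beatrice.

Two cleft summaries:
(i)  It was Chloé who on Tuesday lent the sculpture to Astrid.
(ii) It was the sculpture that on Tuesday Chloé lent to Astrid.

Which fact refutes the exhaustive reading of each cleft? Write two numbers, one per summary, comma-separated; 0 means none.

Summary (i) focuses "Chloé" (the agent); background the sculpture as thing and Astrid as recipient and on Tuesday as setting. No fact matches that background with a different agent, so 0.
Summary (ii) focuses "the sculpture" (the thing); background Chloé as agent and Astrid as recipient and on Tuesday as setting. No fact matches that background with a different thing, so 0.

0, 0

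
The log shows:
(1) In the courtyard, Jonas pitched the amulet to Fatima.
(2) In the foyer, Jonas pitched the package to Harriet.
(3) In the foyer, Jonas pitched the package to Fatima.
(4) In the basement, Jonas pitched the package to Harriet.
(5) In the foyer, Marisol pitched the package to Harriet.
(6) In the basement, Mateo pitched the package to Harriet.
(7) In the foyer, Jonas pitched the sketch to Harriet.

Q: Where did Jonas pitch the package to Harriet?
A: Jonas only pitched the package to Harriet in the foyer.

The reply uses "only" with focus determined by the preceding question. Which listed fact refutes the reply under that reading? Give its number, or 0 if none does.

4

Answering "Where did ...?" puts focus on the setting — here, "in the foyer".
So "only" ranges over settings; the rest (agent = Jonas, thing = the package, recipient = Harriet) is presupposed.
Fact (4) keeps agent = Jonas, thing = the package, recipient = Harriet but has setting = in the basement; that refutes the reply.
(Fact (7) would refute a reading with focus on the thing — but that is not what the question asks.)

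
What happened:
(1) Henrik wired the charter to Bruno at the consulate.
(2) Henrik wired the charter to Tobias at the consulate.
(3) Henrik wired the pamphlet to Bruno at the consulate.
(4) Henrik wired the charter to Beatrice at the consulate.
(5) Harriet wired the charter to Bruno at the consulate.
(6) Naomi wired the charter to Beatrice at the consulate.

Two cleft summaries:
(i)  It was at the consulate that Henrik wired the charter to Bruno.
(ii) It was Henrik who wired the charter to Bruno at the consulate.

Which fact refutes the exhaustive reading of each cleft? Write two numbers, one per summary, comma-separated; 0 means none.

0, 5

Summary (i) focuses "at the consulate" (the setting); background Henrik as agent and the charter as thing and Bruno as recipient. No fact matches that background with a different setting, so 0.
Summary (ii) focuses "Henrik" (the agent); background the charter as thing and Bruno as recipient and at the consulate as setting. Fact (5) matches that background with agent = Harriet — refutes (ii).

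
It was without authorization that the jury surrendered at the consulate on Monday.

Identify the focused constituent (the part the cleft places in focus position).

without authorization

In an it-cleft "It was X that/who ...", the clefted constituent X is the focus; the that/who-clause expresses the presupposed open proposition.
Here the focus is "without authorization". The backgrounded (presupposed) material includes "the jury", "on Monday" and "at the consulate".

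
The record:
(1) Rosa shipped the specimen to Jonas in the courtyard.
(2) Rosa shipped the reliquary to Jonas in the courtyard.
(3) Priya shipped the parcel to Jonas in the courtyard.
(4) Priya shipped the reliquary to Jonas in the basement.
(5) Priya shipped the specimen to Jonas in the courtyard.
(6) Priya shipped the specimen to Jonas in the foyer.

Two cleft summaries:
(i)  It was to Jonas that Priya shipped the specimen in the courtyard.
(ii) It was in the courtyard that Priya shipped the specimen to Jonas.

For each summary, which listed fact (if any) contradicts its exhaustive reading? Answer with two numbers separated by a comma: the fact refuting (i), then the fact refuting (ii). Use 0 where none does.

0, 6

(i): focus "Jonas". No fact shares agent = Priya, thing = the specimen, setting = in the courtyard with a different recipient. 0.
(ii): focus "in the courtyard". Looking for agent = Priya, thing = the specimen, recipient = Jonas with some other setting — fact (6) has in the foyer there. Refuted.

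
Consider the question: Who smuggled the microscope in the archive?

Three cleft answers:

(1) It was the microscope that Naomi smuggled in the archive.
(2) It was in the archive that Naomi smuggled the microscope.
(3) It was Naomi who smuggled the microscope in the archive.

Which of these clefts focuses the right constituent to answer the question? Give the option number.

The question word "who" targets the subject (agent).
Option (1) clefts "the microscope" — the direct object, not what was asked.
Option (2) clefts "in the archive" — the location, not what was asked.
Option (3) clefts "Naomi" — that matches what the question asks about.
So the congruent reply is (3).

3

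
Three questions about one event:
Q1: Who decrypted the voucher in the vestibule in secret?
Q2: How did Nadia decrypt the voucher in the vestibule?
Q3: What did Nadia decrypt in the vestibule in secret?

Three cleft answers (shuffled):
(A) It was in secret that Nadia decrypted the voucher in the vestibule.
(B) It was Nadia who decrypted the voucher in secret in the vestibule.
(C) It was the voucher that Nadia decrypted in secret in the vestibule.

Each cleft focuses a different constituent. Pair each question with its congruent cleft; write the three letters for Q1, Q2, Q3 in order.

Q1 asks about the subject (agent); cleft (B) focuses "Nadia", which is the subject (agent) — so Q1 → B.
Q2 asks about the manner; cleft (A) focuses "in secret", which is the manner — so Q2 → A.
Q3 asks about the direct object; cleft (C) focuses "the voucher", which is the direct object — so Q3 → C.
Mapping: Q1→B, Q2→A, Q3→C.

BAC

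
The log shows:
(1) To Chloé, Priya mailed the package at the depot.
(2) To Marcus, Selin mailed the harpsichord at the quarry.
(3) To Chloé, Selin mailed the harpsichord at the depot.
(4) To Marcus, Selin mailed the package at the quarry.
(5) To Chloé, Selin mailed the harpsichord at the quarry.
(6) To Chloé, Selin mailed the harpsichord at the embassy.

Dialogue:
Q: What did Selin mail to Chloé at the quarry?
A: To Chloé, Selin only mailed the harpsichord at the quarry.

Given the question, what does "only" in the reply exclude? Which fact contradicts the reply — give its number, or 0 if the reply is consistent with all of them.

Answering "What did ...?" puts focus on the thing — here, "the harpsichord".
So "only" ranges over things; the rest (agent = Selin, recipient = Chloé, setting = at the quarry) is presupposed.
No listed fact shares that background with another thing. Nothing contradicts the reply.
(Fact (3) would refute a reading with focus on the setting — but that is not what the question asks.)

0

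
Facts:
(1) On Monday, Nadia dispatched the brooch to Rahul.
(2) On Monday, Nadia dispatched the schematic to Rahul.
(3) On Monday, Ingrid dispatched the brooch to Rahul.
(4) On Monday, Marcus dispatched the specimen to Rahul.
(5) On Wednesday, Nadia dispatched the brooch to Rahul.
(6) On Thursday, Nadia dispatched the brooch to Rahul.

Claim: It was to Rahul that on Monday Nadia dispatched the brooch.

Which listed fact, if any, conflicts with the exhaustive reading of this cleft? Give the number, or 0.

0

Focus of the cleft: "Rahul" (the recipient). Presupposed background: agent = Nadia, thing = the brooch, setting = on Monday.
The exhaustive reading says no other recipient fits that background.
No listed fact matches the background with a different recipient. Exhaustivity holds.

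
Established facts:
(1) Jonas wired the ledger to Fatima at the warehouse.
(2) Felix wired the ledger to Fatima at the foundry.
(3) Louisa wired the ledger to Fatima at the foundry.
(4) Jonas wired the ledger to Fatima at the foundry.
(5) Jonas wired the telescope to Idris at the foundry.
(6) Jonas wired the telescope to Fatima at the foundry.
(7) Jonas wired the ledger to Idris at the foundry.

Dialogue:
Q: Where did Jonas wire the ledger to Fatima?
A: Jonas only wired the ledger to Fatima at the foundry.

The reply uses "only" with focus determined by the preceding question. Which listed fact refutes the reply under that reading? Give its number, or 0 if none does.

1

Answering "Where did ...?" puts focus on the setting — here, "at the foundry".
"Only" then excludes alternative settings while the background — agent = Jonas, thing = the ledger, recipient = Fatima — is held fixed.
Fact (1) keeps agent = Jonas, thing = the ledger, recipient = Fatima but has setting = at the warehouse; that refutes the reply.
(Fact (6) would refute a reading with focus on the thing — but that is not what the question asks.)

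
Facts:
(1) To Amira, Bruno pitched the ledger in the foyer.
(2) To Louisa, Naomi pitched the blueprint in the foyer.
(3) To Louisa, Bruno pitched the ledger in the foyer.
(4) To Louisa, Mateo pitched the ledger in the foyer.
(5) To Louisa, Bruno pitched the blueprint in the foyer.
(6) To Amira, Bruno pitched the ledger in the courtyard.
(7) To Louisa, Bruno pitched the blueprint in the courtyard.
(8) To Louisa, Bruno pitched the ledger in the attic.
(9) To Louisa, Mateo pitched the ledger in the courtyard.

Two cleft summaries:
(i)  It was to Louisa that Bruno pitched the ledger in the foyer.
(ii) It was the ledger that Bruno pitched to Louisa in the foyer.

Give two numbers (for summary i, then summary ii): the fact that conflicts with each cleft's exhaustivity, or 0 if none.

1, 5

Summary (i) focuses "Louisa" (the recipient); background agent = Bruno, thing = the ledger, setting = in the foyer. Fact (1) matches that background with recipient = Amira — refutes (i).
Summary (ii) focuses "the ledger" (the thing); background agent = Bruno, recipient = Louisa, setting = in the foyer. Fact (5) matches that background with thing = the blueprint — refutes (ii).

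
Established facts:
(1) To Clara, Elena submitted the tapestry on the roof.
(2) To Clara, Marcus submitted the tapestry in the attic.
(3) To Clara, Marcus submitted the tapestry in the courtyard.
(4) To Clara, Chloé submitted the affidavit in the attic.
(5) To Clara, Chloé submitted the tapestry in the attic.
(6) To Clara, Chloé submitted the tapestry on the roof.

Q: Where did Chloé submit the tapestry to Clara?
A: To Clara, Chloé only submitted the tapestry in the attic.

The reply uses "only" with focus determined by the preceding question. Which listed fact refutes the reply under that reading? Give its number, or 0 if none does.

6

Answering "Where did ...?" puts focus on the setting — here, "in the attic".
So "only" ranges over settings; the rest (Chloé as agent and the tapestry as thing and Clara as recipient) is presupposed.
Fact (6) keeps Chloé as agent and the tapestry as thing and Clara as recipient but has setting = on the roof; that refutes the reply.
(Fact (4) would refute a reading with focus on the thing — but that is not what the question asks.)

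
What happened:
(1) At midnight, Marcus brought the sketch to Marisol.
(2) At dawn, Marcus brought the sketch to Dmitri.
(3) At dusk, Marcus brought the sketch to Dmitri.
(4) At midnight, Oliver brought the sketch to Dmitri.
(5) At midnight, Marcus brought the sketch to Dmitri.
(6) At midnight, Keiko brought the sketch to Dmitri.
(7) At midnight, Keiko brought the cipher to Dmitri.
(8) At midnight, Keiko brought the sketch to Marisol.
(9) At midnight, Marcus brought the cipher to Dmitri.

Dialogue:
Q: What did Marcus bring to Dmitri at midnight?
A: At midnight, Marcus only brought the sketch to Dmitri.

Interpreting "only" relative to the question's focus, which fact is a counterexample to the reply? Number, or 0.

9

The question "What did ...?" targets the thing, so in the reply the focus falls on "the sketch".
"Only" then excludes alternative things while the background — same agent, recipient, setting (Marcus / Dmitri / at midnight) — is held fixed.
Fact (9) shares the background with a different thing (the cipher) — counterexample.
(Fact (1) would refute a reading with focus on the recipient — but that is not what the question asks.)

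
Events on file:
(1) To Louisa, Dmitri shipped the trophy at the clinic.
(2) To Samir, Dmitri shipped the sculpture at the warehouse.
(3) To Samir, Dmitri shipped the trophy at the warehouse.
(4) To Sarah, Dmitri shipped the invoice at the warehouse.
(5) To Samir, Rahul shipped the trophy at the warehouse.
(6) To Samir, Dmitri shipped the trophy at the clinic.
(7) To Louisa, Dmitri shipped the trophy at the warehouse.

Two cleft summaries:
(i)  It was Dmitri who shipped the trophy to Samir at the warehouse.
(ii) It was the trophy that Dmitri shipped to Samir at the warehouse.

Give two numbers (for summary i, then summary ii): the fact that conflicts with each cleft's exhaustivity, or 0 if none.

5, 2

Summary (i) focuses "Dmitri" (the agent); background the trophy as thing and Samir as recipient and at the warehouse as setting. Fact (5) matches that background with agent = Rahul — refutes (i).
Summary (ii) focuses "the trophy" (the thing); background Dmitri as agent and Samir as recipient and at the warehouse as setting. Fact (2) matches that background with thing = the sculpture — refutes (ii).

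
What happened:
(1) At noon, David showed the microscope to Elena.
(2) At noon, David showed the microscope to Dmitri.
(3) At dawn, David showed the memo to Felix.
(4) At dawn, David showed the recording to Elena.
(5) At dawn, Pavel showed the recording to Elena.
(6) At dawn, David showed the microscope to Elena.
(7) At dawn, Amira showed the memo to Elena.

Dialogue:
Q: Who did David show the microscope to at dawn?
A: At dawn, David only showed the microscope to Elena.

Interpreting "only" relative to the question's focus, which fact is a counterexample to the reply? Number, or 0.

Answering "Who did ... to ...?" puts focus on the recipient — here, "Elena".
"Only" then excludes alternative recipients while the background — same agent, thing, setting (David / the microscope / at dawn) — is held fixed.
No listed fact shares that background with another recipient. Nothing contradicts the reply.
(Fact (1) would refute a reading with focus on the setting — but that is not what the question asks.)

0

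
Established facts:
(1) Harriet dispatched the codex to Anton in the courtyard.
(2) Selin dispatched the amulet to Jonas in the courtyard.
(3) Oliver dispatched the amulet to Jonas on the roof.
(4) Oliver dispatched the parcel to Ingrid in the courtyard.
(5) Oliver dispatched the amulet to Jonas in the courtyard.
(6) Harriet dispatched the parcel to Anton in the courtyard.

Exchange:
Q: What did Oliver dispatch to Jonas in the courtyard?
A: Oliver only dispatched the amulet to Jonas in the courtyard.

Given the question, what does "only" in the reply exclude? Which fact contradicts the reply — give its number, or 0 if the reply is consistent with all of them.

Answering "What did ...?" puts focus on the thing — here, "the amulet".
So "only" ranges over things; the rest (same agent, recipient, setting (Oliver / Jonas / in the courtyard)) is presupposed.
No listed fact shares that background with another thing. Nothing contradicts the reply.
(Fact (3) would refute a reading with focus on the setting — but that is not what the question asks.)

0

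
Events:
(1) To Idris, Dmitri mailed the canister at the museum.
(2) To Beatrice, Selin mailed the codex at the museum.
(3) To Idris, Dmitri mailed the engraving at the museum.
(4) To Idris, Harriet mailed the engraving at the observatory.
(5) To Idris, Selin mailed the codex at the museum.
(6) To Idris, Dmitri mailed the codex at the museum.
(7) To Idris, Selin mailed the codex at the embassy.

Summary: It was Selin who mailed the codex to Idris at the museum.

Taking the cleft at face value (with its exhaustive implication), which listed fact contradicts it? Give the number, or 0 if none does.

The cleft puts "Selin" in focus and presupposes the open proposition with thing = the codex, recipient = Idris, setting = at the museum.
Exhaustivity: Selin is the only agent satisfying that background.
Fact (6) shares the background but with agent = Dmitri; exhaustivity is violated.

6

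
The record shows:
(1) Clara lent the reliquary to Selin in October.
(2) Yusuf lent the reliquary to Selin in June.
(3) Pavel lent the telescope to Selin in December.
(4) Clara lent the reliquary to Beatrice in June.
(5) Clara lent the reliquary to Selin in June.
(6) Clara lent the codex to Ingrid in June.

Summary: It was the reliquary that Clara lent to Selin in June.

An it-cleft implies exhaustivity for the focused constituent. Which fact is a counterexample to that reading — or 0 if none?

The cleft puts "the reliquary" in focus and presupposes the open proposition with Clara as agent and Selin as recipient and in June as setting.
The exhaustive reading says no other thing fits that background.
Every other fact differs from the presupposition on some backgrounded slot, so none challenges the exhaustivity.

0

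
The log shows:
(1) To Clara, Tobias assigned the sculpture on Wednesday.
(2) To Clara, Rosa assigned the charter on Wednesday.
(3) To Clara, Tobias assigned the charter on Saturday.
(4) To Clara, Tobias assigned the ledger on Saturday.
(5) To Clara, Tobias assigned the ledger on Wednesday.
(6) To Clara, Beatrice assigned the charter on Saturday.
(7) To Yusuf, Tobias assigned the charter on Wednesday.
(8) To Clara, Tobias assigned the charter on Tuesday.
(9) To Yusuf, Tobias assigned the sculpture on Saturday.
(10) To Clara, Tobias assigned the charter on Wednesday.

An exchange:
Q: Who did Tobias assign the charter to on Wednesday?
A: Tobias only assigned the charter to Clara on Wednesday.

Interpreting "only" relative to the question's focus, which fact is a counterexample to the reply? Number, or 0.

Answering "Who did ... to ...?" puts focus on the recipient — here, "Clara".
So "only" ranges over recipients; the rest (agent = Tobias, thing = the charter, setting = on Wednesday) is presupposed.
Fact (7) shares the background with a different recipient (Yusuf) — counterexample.
(Fact (3) would refute a reading with focus on the setting — but that is not what the question asks.)

7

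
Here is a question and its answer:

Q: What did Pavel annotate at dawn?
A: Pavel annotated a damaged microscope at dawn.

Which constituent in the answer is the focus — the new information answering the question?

The wh-word "what" asks about the direct object.
In the answer, "Pavel" and "at dawn" are given — repeated from the question.
The constituent filling the direct object gap is "a damaged microscope"; that is the focus and would carry nuclear stress.

a damaged microscope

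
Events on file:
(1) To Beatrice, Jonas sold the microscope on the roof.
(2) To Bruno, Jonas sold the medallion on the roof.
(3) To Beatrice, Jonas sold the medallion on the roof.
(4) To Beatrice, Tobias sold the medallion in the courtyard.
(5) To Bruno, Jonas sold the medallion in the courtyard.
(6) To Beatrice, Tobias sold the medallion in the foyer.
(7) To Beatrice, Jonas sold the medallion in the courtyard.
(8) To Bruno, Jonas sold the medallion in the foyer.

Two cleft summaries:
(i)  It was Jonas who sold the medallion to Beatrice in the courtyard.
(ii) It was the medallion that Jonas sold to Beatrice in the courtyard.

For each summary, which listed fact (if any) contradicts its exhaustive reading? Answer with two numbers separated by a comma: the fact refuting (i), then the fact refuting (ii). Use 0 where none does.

(i): focus "Jonas". Looking for same thing, recipient, setting (the medallion / Beatrice / in the courtyard) with some other agent — fact (4) has Tobias there. Refuted.
(ii): focus "the medallion". No fact shares same agent, recipient, setting (Jonas / Beatrice / in the courtyard) with a different thing. 0.

4, 0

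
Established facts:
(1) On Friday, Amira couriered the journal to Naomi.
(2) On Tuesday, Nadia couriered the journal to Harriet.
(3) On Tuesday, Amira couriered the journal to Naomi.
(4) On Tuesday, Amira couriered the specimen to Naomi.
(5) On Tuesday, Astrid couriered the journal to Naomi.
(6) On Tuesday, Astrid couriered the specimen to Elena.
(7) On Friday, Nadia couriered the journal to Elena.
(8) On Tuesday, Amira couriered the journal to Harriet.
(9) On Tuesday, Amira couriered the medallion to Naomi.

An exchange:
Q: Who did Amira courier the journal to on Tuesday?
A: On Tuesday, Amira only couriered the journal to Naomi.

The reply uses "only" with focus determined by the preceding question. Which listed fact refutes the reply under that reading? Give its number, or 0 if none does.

8

Answering "Who did ... to ...?" puts focus on the recipient — here, "Naomi".
"Only" then excludes alternative recipients while the background — same agent, thing, setting (Amira / the journal / on Tuesday) — is held fixed.
Fact (8) keeps same agent, thing, setting (Amira / the journal / on Tuesday) but has recipient = Harriet; that refutes the reply.
(Fact (1) would refute a reading with focus on the setting — but that is not what the question asks.)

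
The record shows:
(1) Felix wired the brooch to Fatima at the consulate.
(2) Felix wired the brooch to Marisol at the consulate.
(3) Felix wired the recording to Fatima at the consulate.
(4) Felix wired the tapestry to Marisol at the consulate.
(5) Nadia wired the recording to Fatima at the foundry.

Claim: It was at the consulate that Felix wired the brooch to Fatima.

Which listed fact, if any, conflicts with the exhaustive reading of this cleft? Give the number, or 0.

The cleft puts "at the consulate" in focus and presupposes the open proposition with same agent, thing, recipient (Felix / the brooch / Fatima).
The exhaustive reading says no other setting fits that background.
No listed fact matches the background with a different setting. Exhaustivity holds.

0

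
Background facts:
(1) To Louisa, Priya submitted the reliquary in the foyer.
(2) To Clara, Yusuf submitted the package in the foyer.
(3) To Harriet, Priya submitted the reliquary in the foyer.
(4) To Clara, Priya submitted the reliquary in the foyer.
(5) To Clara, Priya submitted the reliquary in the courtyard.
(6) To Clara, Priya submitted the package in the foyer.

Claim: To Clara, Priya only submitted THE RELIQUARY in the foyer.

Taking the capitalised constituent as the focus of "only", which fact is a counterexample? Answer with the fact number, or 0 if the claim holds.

Focus (in capitals) is "the reliquary" — the thing. "Only" excludes alternative things while holding fixed agent = Priya, recipient = Clara, setting = in the foyer.
Fact (6) shares the background but differs in thing (the package) — a counterexample.

6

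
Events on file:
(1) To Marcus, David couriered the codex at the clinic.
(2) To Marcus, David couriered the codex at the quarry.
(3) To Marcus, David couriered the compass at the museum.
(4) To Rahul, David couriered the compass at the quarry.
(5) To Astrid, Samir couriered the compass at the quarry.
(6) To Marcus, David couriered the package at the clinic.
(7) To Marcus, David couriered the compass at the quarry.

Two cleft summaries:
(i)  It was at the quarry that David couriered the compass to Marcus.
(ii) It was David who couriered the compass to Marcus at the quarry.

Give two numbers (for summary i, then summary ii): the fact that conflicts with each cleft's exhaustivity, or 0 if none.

3, 0

(i): focus "at the quarry". Looking for agent = David, thing = the compass, recipient = Marcus with some other setting — fact (3) has at the museum there. Refuted.
(ii): focus "David". No fact shares thing = the compass, recipient = Marcus, setting = at the quarry with a different agent. 0.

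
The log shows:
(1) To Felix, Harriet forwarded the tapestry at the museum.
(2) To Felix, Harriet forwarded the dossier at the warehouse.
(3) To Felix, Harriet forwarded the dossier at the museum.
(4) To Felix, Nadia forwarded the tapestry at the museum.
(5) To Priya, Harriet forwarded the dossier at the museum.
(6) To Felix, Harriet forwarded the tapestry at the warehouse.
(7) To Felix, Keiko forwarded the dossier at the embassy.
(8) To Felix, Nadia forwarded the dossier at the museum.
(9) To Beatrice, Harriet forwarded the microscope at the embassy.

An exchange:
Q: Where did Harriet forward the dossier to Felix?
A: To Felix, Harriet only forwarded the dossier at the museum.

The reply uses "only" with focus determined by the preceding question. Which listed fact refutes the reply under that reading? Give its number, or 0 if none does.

2

The question "Where did ...?" targets the setting, so in the reply the focus falls on "at the museum".
"Only" then excludes alternative settings while the background — Harriet as agent and the dossier as thing and Felix as recipient — is held fixed.
Fact (2) shares the background with a different setting (at the warehouse) — counterexample.
(Fact (5) would refute a reading with focus on the recipient — but that is not what the question asks.)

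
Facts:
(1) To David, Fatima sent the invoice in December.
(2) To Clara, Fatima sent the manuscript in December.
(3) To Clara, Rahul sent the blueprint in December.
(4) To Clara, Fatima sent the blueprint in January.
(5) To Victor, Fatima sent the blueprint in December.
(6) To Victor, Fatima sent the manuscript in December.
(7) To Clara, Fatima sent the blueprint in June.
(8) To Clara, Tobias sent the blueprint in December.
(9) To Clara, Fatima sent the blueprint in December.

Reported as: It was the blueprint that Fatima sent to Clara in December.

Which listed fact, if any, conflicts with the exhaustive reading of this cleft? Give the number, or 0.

The cleft puts "the blueprint" in focus and presupposes the open proposition with agent = Fatima, recipient = Clara, setting = in December.
Exhaustivity: the blueprint is the only thing satisfying that background.
But fact (2) also has agent = Fatima, recipient = Clara, setting = in December, with thing = the manuscript — so the exhaustive reading fails.

2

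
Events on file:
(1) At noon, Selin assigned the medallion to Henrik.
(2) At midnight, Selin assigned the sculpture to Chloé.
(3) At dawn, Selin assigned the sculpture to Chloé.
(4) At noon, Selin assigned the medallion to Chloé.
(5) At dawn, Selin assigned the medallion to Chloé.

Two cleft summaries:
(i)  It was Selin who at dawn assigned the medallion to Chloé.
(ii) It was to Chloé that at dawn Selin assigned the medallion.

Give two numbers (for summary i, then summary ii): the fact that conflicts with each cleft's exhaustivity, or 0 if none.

Summary (i) focuses "Selin" (the agent); background same thing, recipient, setting (the medallion / Chloé / at dawn). No fact matches that background with a different agent, so 0.
Summary (ii) focuses "Chloé" (the recipient); background same agent, thing, setting (Selin / the medallion / at dawn). No fact matches that background with a different recipient, so 0.

0, 0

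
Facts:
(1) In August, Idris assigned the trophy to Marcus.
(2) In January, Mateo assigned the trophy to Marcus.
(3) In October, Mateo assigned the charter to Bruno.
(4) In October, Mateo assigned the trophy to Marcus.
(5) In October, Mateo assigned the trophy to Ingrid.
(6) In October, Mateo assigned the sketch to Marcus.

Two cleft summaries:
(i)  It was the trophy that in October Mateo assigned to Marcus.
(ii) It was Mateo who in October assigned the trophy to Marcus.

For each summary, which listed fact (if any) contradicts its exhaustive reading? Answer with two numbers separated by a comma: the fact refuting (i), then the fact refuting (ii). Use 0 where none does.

6, 0

(i): focus "the trophy". Looking for same agent, recipient, setting (Mateo / Marcus / in October) with some other thing — fact (6) has the sketch there. Refuted.
(ii): focus "Mateo". No fact shares same thing, recipient, setting (the trophy / Marcus / in October) with a different agent. 0.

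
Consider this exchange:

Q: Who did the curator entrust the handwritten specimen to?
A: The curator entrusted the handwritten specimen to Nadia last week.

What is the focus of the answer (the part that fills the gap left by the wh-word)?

The wh-word "who" asks about the recipient.
In the answer, "the curator" and "the handwritten specimen" are given — repeated from the question.
"last week" is also new, but it specifies the time, which is not what the question asks about — so it is not the focus.
The constituent filling the recipient gap is "to Nadia"; that is the focus.

to Nadia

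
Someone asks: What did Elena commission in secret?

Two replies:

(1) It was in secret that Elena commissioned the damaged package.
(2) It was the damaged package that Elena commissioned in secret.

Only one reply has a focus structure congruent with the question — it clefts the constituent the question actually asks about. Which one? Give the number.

The question word "what" targets the direct object.
Option (1) clefts "in secret" — the manner, not what was asked.
Option (2) clefts "the damaged package" — that matches what the question asks about.
So the congruent reply is (2).

2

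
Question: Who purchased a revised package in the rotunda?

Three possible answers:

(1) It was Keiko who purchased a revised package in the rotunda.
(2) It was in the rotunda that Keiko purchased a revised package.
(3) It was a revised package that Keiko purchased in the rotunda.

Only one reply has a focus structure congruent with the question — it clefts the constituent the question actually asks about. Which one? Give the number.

1

The question word "who" targets the subject (agent).
Option (1) clefts "Keiko" — that matches what the question asks about.
Option (2) clefts "in the rotunda" — the location, not what was asked.
Option (3) clefts "a revised package" — the direct object, not what was asked.
So the congruent reply is (1).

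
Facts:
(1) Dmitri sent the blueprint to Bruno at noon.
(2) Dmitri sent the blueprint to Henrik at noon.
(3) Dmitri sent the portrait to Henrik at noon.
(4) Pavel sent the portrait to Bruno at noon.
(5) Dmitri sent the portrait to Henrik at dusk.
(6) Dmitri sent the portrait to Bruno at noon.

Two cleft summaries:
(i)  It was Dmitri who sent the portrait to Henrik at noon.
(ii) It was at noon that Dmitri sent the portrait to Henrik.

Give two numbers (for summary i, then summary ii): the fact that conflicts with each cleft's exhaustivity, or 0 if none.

0, 5

(i): focus "Dmitri". No fact shares same thing, recipient, setting (the portrait / Henrik / at noon) with a different agent. 0.
(ii): focus "at noon". Looking for same agent, thing, recipient (Dmitri / the portrait / Henrik) with some other setting — fact (5) has at dusk there. Refuted.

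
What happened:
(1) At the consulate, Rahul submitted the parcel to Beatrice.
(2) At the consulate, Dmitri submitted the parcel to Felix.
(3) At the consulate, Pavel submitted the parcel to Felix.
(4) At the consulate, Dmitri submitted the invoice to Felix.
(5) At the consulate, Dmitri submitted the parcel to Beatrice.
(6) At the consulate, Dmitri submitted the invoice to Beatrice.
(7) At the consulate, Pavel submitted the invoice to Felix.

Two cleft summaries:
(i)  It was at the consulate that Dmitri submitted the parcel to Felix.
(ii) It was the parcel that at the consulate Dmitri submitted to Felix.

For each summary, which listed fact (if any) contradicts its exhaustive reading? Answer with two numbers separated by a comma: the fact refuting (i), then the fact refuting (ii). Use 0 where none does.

Summary (i) focuses "at the consulate" (the setting); background agent = Dmitri, thing = the parcel, recipient = Felix. No fact matches that background with a different setting, so 0.
Summary (ii) focuses "the parcel" (the thing); background agent = Dmitri, recipient = Felix, setting = at the consulate. Fact (4) matches that background with thing = the invoice — refutes (ii).

0, 4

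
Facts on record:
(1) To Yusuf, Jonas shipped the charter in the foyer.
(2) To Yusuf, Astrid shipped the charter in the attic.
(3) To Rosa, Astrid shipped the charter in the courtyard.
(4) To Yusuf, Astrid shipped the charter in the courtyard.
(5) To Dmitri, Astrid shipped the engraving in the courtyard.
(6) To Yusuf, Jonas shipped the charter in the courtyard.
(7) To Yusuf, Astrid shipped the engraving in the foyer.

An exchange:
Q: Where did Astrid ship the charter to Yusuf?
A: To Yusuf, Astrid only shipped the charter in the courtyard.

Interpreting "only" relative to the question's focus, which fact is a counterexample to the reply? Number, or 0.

Answering "Where did ...?" puts focus on the setting — here, "in the courtyard".
So "only" ranges over settings; the rest (agent = Astrid, thing = the charter, recipient = Yusuf) is presupposed.
Fact (2) keeps agent = Astrid, thing = the charter, recipient = Yusuf but has setting = in the attic; that refutes the reply.
(Fact (3) would refute a reading with focus on the recipient — but that is not what the question asks.)

2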